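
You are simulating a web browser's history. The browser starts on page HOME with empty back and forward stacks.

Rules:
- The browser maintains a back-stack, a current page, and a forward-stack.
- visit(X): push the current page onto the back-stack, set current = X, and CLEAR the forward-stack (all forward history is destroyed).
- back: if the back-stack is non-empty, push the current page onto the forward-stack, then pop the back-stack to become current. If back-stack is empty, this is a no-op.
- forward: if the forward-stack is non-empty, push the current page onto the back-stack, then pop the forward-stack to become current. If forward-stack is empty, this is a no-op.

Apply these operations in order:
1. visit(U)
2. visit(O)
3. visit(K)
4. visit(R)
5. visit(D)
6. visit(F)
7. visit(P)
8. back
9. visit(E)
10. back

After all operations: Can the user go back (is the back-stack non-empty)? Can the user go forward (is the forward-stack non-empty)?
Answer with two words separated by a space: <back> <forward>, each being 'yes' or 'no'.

After 1 (visit(U)): cur=U back=1 fwd=0
After 2 (visit(O)): cur=O back=2 fwd=0
After 3 (visit(K)): cur=K back=3 fwd=0
After 4 (visit(R)): cur=R back=4 fwd=0
After 5 (visit(D)): cur=D back=5 fwd=0
After 6 (visit(F)): cur=F back=6 fwd=0
After 7 (visit(P)): cur=P back=7 fwd=0
After 8 (back): cur=F back=6 fwd=1
After 9 (visit(E)): cur=E back=7 fwd=0
After 10 (back): cur=F back=6 fwd=1

Answer: yes yes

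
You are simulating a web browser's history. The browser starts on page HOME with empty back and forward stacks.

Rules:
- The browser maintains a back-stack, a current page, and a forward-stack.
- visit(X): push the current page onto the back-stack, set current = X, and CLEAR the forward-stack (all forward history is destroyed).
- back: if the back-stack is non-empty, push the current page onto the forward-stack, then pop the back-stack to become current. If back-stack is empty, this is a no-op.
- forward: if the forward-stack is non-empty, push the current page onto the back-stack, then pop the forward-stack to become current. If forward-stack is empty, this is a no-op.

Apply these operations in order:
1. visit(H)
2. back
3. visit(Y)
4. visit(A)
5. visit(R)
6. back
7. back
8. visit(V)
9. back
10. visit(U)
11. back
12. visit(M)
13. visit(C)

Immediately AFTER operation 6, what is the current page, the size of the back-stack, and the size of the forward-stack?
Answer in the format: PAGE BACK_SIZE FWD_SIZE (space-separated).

After 1 (visit(H)): cur=H back=1 fwd=0
After 2 (back): cur=HOME back=0 fwd=1
After 3 (visit(Y)): cur=Y back=1 fwd=0
After 4 (visit(A)): cur=A back=2 fwd=0
After 5 (visit(R)): cur=R back=3 fwd=0
After 6 (back): cur=A back=2 fwd=1

A 2 1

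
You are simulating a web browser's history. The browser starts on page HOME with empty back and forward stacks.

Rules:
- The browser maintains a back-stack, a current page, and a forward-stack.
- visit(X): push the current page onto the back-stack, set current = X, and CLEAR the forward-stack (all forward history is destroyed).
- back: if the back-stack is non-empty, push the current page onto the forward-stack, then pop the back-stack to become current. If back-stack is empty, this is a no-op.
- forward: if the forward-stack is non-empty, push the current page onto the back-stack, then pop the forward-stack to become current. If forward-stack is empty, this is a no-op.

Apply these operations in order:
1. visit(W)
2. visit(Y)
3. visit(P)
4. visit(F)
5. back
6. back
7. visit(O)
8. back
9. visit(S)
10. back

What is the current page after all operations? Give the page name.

After 1 (visit(W)): cur=W back=1 fwd=0
After 2 (visit(Y)): cur=Y back=2 fwd=0
After 3 (visit(P)): cur=P back=3 fwd=0
After 4 (visit(F)): cur=F back=4 fwd=0
After 5 (back): cur=P back=3 fwd=1
After 6 (back): cur=Y back=2 fwd=2
After 7 (visit(O)): cur=O back=3 fwd=0
After 8 (back): cur=Y back=2 fwd=1
After 9 (visit(S)): cur=S back=3 fwd=0
After 10 (back): cur=Y back=2 fwd=1

Answer: Y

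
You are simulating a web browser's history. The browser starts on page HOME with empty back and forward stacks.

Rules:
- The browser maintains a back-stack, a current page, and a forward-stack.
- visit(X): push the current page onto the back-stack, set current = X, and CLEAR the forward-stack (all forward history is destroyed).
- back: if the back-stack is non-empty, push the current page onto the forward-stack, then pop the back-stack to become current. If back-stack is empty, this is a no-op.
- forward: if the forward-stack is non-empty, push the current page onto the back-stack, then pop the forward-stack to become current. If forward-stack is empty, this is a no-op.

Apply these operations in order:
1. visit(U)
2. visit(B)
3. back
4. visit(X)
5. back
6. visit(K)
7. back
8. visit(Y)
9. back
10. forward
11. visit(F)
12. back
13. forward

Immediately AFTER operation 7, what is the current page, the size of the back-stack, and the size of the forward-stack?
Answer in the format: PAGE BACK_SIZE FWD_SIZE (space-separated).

After 1 (visit(U)): cur=U back=1 fwd=0
After 2 (visit(B)): cur=B back=2 fwd=0
After 3 (back): cur=U back=1 fwd=1
After 4 (visit(X)): cur=X back=2 fwd=0
After 5 (back): cur=U back=1 fwd=1
After 6 (visit(K)): cur=K back=2 fwd=0
After 7 (back): cur=U back=1 fwd=1

U 1 1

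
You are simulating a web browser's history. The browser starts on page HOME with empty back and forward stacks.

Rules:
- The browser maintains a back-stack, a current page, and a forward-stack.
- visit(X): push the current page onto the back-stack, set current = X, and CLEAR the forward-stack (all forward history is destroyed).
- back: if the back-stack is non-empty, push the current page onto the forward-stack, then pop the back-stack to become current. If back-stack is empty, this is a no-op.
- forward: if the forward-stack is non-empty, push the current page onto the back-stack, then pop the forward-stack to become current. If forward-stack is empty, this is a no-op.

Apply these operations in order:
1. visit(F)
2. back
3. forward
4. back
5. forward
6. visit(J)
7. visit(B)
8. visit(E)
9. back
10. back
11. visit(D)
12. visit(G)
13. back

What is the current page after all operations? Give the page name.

Answer: D

Derivation:
After 1 (visit(F)): cur=F back=1 fwd=0
After 2 (back): cur=HOME back=0 fwd=1
After 3 (forward): cur=F back=1 fwd=0
After 4 (back): cur=HOME back=0 fwd=1
After 5 (forward): cur=F back=1 fwd=0
After 6 (visit(J)): cur=J back=2 fwd=0
After 7 (visit(B)): cur=B back=3 fwd=0
After 8 (visit(E)): cur=E back=4 fwd=0
After 9 (back): cur=B back=3 fwd=1
After 10 (back): cur=J back=2 fwd=2
After 11 (visit(D)): cur=D back=3 fwd=0
After 12 (visit(G)): cur=G back=4 fwd=0
After 13 (back): cur=D back=3 fwd=1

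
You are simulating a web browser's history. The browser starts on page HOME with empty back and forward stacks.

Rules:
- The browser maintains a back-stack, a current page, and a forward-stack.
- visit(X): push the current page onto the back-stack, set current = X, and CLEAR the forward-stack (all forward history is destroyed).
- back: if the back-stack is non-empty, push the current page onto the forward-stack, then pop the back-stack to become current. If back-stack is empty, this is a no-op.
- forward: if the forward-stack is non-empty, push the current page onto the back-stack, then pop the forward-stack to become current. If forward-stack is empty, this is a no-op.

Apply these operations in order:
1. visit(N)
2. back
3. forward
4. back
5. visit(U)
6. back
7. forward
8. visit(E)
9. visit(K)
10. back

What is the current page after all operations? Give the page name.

Answer: E

Derivation:
After 1 (visit(N)): cur=N back=1 fwd=0
After 2 (back): cur=HOME back=0 fwd=1
After 3 (forward): cur=N back=1 fwd=0
After 4 (back): cur=HOME back=0 fwd=1
After 5 (visit(U)): cur=U back=1 fwd=0
After 6 (back): cur=HOME back=0 fwd=1
After 7 (forward): cur=U back=1 fwd=0
After 8 (visit(E)): cur=E back=2 fwd=0
After 9 (visit(K)): cur=K back=3 fwd=0
After 10 (back): cur=E back=2 fwd=1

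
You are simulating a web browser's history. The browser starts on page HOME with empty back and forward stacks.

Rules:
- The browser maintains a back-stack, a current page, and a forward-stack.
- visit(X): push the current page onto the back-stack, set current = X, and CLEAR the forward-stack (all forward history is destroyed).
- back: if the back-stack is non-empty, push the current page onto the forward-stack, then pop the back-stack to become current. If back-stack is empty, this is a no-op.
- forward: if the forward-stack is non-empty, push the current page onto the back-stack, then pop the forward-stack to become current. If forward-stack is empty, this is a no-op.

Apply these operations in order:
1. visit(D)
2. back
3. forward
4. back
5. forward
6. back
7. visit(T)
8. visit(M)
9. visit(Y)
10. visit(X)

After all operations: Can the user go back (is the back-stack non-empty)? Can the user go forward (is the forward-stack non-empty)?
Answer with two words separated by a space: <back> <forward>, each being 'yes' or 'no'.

Answer: yes no

Derivation:
After 1 (visit(D)): cur=D back=1 fwd=0
After 2 (back): cur=HOME back=0 fwd=1
After 3 (forward): cur=D back=1 fwd=0
After 4 (back): cur=HOME back=0 fwd=1
After 5 (forward): cur=D back=1 fwd=0
After 6 (back): cur=HOME back=0 fwd=1
After 7 (visit(T)): cur=T back=1 fwd=0
After 8 (visit(M)): cur=M back=2 fwd=0
After 9 (visit(Y)): cur=Y back=3 fwd=0
After 10 (visit(X)): cur=X back=4 fwd=0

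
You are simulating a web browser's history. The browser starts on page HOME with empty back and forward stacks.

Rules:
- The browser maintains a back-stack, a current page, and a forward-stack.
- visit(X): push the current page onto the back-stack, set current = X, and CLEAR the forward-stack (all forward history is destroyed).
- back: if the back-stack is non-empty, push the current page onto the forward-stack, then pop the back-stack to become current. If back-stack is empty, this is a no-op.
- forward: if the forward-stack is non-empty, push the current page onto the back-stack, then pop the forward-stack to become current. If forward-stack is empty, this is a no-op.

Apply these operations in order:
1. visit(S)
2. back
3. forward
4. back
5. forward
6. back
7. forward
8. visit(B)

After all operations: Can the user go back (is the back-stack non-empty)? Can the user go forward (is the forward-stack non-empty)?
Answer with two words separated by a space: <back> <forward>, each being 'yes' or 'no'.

After 1 (visit(S)): cur=S back=1 fwd=0
After 2 (back): cur=HOME back=0 fwd=1
After 3 (forward): cur=S back=1 fwd=0
After 4 (back): cur=HOME back=0 fwd=1
After 5 (forward): cur=S back=1 fwd=0
After 6 (back): cur=HOME back=0 fwd=1
After 7 (forward): cur=S back=1 fwd=0
After 8 (visit(B)): cur=B back=2 fwd=0

Answer: yes no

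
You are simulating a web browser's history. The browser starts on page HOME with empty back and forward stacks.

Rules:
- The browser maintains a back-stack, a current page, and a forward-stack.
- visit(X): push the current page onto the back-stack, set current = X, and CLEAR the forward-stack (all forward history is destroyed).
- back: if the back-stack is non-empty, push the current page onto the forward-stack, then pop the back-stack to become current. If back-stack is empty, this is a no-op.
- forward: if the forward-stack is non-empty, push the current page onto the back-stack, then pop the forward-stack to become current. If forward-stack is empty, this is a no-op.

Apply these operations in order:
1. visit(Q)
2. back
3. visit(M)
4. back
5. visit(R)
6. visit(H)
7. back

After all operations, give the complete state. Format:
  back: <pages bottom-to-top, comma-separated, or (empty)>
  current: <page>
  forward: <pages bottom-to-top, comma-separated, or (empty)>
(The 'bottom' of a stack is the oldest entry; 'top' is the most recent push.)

After 1 (visit(Q)): cur=Q back=1 fwd=0
After 2 (back): cur=HOME back=0 fwd=1
After 3 (visit(M)): cur=M back=1 fwd=0
After 4 (back): cur=HOME back=0 fwd=1
After 5 (visit(R)): cur=R back=1 fwd=0
After 6 (visit(H)): cur=H back=2 fwd=0
After 7 (back): cur=R back=1 fwd=1

Answer: back: HOME
current: R
forward: H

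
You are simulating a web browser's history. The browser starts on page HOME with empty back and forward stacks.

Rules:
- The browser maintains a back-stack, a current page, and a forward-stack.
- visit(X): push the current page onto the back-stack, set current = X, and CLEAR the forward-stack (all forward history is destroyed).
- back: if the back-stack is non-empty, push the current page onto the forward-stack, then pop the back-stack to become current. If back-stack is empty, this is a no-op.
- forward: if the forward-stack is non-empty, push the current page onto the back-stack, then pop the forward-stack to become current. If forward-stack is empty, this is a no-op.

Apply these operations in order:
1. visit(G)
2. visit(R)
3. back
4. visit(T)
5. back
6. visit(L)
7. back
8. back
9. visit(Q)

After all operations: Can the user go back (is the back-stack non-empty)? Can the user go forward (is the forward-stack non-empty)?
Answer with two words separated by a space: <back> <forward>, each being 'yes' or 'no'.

Answer: yes no

Derivation:
After 1 (visit(G)): cur=G back=1 fwd=0
After 2 (visit(R)): cur=R back=2 fwd=0
After 3 (back): cur=G back=1 fwd=1
After 4 (visit(T)): cur=T back=2 fwd=0
After 5 (back): cur=G back=1 fwd=1
After 6 (visit(L)): cur=L back=2 fwd=0
After 7 (back): cur=G back=1 fwd=1
After 8 (back): cur=HOME back=0 fwd=2
After 9 (visit(Q)): cur=Q back=1 fwd=0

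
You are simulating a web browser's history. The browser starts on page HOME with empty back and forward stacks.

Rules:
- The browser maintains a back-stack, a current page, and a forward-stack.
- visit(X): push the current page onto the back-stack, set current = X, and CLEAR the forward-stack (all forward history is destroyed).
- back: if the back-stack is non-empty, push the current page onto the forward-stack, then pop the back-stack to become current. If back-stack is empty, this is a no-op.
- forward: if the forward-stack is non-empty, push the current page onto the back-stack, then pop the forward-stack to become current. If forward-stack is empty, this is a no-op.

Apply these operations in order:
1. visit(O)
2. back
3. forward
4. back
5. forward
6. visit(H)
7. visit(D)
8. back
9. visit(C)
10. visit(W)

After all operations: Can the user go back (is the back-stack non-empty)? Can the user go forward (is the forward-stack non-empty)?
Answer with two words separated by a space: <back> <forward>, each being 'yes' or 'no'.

Answer: yes no

Derivation:
After 1 (visit(O)): cur=O back=1 fwd=0
After 2 (back): cur=HOME back=0 fwd=1
After 3 (forward): cur=O back=1 fwd=0
After 4 (back): cur=HOME back=0 fwd=1
After 5 (forward): cur=O back=1 fwd=0
After 6 (visit(H)): cur=H back=2 fwd=0
After 7 (visit(D)): cur=D back=3 fwd=0
After 8 (back): cur=H back=2 fwd=1
After 9 (visit(C)): cur=C back=3 fwd=0
After 10 (visit(W)): cur=W back=4 fwd=0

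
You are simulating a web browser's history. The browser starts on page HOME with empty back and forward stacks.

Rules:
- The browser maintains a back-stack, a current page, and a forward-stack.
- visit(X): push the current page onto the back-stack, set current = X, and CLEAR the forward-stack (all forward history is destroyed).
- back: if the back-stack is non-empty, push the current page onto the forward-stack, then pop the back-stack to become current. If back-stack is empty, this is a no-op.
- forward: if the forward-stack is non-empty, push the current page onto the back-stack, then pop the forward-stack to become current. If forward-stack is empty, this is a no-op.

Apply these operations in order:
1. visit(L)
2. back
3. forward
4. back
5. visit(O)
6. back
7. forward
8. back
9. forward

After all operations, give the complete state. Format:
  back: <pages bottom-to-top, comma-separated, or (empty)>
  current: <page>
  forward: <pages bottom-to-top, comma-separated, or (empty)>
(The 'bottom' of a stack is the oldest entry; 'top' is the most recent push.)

Answer: back: HOME
current: O
forward: (empty)

Derivation:
After 1 (visit(L)): cur=L back=1 fwd=0
After 2 (back): cur=HOME back=0 fwd=1
After 3 (forward): cur=L back=1 fwd=0
After 4 (back): cur=HOME back=0 fwd=1
After 5 (visit(O)): cur=O back=1 fwd=0
After 6 (back): cur=HOME back=0 fwd=1
After 7 (forward): cur=O back=1 fwd=0
After 8 (back): cur=HOME back=0 fwd=1
After 9 (forward): cur=O back=1 fwd=0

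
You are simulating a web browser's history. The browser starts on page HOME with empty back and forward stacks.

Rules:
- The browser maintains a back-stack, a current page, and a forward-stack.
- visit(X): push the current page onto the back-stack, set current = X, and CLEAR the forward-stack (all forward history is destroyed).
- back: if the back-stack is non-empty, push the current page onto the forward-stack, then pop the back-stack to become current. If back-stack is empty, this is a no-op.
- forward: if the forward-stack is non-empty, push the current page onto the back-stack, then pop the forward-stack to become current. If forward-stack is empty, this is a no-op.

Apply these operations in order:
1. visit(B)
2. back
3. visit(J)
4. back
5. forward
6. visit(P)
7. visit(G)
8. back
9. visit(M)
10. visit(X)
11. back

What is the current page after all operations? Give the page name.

Answer: M

Derivation:
After 1 (visit(B)): cur=B back=1 fwd=0
After 2 (back): cur=HOME back=0 fwd=1
After 3 (visit(J)): cur=J back=1 fwd=0
After 4 (back): cur=HOME back=0 fwd=1
After 5 (forward): cur=J back=1 fwd=0
After 6 (visit(P)): cur=P back=2 fwd=0
After 7 (visit(G)): cur=G back=3 fwd=0
After 8 (back): cur=P back=2 fwd=1
After 9 (visit(M)): cur=M back=3 fwd=0
After 10 (visit(X)): cur=X back=4 fwd=0
After 11 (back): cur=M back=3 fwd=1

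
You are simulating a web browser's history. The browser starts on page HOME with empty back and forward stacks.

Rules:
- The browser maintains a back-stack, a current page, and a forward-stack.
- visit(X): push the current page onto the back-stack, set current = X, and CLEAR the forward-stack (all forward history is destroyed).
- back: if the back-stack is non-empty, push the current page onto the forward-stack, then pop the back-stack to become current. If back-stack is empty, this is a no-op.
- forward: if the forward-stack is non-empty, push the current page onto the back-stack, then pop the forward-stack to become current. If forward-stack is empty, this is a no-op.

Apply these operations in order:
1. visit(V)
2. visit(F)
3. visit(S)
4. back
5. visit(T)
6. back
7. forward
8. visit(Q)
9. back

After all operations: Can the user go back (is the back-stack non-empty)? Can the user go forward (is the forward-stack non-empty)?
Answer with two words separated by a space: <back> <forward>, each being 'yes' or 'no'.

Answer: yes yes

Derivation:
After 1 (visit(V)): cur=V back=1 fwd=0
After 2 (visit(F)): cur=F back=2 fwd=0
After 3 (visit(S)): cur=S back=3 fwd=0
After 4 (back): cur=F back=2 fwd=1
After 5 (visit(T)): cur=T back=3 fwd=0
After 6 (back): cur=F back=2 fwd=1
After 7 (forward): cur=T back=3 fwd=0
After 8 (visit(Q)): cur=Q back=4 fwd=0
After 9 (back): cur=T back=3 fwd=1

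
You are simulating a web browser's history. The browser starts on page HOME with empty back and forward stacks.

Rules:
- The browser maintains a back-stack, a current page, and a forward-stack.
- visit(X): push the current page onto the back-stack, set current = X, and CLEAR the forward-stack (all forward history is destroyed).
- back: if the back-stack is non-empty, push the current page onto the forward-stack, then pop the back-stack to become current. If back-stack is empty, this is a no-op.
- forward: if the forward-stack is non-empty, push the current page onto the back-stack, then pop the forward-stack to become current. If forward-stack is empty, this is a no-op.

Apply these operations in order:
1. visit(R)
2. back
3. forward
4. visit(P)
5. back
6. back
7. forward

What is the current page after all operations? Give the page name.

After 1 (visit(R)): cur=R back=1 fwd=0
After 2 (back): cur=HOME back=0 fwd=1
After 3 (forward): cur=R back=1 fwd=0
After 4 (visit(P)): cur=P back=2 fwd=0
After 5 (back): cur=R back=1 fwd=1
After 6 (back): cur=HOME back=0 fwd=2
After 7 (forward): cur=R back=1 fwd=1

Answer: R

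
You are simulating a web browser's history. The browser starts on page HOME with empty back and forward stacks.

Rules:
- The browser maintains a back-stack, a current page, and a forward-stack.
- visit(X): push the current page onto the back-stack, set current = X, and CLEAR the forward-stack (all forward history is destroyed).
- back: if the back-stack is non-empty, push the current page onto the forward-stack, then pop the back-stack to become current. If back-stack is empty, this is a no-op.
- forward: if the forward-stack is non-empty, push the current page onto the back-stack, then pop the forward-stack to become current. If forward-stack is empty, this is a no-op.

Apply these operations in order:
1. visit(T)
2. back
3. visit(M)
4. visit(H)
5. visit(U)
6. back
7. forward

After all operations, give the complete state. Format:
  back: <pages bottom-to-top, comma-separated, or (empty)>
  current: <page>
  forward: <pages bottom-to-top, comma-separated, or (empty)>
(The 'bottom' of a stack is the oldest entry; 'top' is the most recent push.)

Answer: back: HOME,M,H
current: U
forward: (empty)

Derivation:
After 1 (visit(T)): cur=T back=1 fwd=0
After 2 (back): cur=HOME back=0 fwd=1
After 3 (visit(M)): cur=M back=1 fwd=0
After 4 (visit(H)): cur=H back=2 fwd=0
After 5 (visit(U)): cur=U back=3 fwd=0
After 6 (back): cur=H back=2 fwd=1
After 7 (forward): cur=U back=3 fwd=0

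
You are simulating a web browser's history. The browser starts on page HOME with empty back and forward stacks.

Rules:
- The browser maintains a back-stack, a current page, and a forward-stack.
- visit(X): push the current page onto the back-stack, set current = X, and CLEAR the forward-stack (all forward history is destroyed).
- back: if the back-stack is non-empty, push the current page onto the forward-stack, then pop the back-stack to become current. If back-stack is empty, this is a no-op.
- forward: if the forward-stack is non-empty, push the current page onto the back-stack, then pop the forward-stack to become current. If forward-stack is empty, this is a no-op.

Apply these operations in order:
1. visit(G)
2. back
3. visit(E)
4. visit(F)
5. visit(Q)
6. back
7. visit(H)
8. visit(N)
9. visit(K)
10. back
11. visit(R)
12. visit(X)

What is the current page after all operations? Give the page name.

Answer: X

Derivation:
After 1 (visit(G)): cur=G back=1 fwd=0
After 2 (back): cur=HOME back=0 fwd=1
After 3 (visit(E)): cur=E back=1 fwd=0
After 4 (visit(F)): cur=F back=2 fwd=0
After 5 (visit(Q)): cur=Q back=3 fwd=0
After 6 (back): cur=F back=2 fwd=1
After 7 (visit(H)): cur=H back=3 fwd=0
After 8 (visit(N)): cur=N back=4 fwd=0
After 9 (visit(K)): cur=K back=5 fwd=0
After 10 (back): cur=N back=4 fwd=1
After 11 (visit(R)): cur=R back=5 fwd=0
After 12 (visit(X)): cur=X back=6 fwd=0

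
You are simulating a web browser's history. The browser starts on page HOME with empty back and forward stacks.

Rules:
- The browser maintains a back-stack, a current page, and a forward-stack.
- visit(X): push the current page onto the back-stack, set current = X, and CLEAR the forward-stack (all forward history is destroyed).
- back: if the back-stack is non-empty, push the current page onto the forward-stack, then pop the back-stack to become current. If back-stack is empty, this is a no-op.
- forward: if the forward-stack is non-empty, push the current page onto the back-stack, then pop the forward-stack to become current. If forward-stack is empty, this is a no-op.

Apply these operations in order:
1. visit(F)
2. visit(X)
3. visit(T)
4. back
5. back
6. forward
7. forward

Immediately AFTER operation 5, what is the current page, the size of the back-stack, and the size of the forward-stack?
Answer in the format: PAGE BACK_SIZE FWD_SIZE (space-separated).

After 1 (visit(F)): cur=F back=1 fwd=0
After 2 (visit(X)): cur=X back=2 fwd=0
After 3 (visit(T)): cur=T back=3 fwd=0
After 4 (back): cur=X back=2 fwd=1
After 5 (back): cur=F back=1 fwd=2

F 1 2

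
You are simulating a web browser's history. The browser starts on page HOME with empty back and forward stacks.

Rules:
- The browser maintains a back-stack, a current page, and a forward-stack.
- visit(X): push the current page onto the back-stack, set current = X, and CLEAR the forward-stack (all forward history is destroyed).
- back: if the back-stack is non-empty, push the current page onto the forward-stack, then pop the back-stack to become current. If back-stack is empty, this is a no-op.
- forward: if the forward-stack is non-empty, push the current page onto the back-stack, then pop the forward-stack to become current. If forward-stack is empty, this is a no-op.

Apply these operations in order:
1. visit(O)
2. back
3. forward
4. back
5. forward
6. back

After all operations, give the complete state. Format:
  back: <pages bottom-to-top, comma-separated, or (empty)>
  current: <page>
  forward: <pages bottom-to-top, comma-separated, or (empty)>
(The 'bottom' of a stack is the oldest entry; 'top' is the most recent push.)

After 1 (visit(O)): cur=O back=1 fwd=0
After 2 (back): cur=HOME back=0 fwd=1
After 3 (forward): cur=O back=1 fwd=0
After 4 (back): cur=HOME back=0 fwd=1
After 5 (forward): cur=O back=1 fwd=0
After 6 (back): cur=HOME back=0 fwd=1

Answer: back: (empty)
current: HOME
forward: O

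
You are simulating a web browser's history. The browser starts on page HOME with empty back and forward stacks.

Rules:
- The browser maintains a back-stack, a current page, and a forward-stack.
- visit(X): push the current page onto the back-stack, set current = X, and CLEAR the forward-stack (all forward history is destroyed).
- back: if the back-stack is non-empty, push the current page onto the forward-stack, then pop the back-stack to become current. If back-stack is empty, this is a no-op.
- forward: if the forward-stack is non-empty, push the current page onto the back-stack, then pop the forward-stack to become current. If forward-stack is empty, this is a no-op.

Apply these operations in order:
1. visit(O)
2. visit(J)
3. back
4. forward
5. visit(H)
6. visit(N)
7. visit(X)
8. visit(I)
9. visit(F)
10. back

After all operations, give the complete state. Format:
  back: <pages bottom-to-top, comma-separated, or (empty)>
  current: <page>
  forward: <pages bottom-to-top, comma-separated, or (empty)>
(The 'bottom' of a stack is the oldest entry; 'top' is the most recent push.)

After 1 (visit(O)): cur=O back=1 fwd=0
After 2 (visit(J)): cur=J back=2 fwd=0
After 3 (back): cur=O back=1 fwd=1
After 4 (forward): cur=J back=2 fwd=0
After 5 (visit(H)): cur=H back=3 fwd=0
After 6 (visit(N)): cur=N back=4 fwd=0
After 7 (visit(X)): cur=X back=5 fwd=0
After 8 (visit(I)): cur=I back=6 fwd=0
After 9 (visit(F)): cur=F back=7 fwd=0
After 10 (back): cur=I back=6 fwd=1

Answer: back: HOME,O,J,H,N,X
current: I
forward: F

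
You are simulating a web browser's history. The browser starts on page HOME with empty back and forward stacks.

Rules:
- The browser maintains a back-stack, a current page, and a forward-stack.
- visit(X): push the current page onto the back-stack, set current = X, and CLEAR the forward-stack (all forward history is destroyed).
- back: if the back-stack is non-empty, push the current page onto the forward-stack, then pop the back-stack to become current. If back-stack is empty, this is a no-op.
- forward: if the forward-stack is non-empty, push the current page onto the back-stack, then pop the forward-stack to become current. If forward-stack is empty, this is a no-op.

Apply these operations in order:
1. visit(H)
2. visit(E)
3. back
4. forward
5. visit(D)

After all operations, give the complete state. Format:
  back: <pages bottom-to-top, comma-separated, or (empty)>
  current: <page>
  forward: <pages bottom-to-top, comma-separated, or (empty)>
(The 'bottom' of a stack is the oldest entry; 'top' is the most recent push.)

Answer: back: HOME,H,E
current: D
forward: (empty)

Derivation:
After 1 (visit(H)): cur=H back=1 fwd=0
After 2 (visit(E)): cur=E back=2 fwd=0
After 3 (back): cur=H back=1 fwd=1
After 4 (forward): cur=E back=2 fwd=0
After 5 (visit(D)): cur=D back=3 fwd=0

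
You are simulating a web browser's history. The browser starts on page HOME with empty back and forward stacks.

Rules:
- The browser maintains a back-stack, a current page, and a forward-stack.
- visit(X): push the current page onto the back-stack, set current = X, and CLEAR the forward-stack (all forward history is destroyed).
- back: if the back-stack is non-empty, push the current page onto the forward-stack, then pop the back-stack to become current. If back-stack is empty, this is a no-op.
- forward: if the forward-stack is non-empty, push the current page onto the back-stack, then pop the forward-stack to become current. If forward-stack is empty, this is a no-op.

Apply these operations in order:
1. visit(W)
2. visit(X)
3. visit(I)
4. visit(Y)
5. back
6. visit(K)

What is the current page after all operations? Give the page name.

After 1 (visit(W)): cur=W back=1 fwd=0
After 2 (visit(X)): cur=X back=2 fwd=0
After 3 (visit(I)): cur=I back=3 fwd=0
After 4 (visit(Y)): cur=Y back=4 fwd=0
After 5 (back): cur=I back=3 fwd=1
After 6 (visit(K)): cur=K back=4 fwd=0

Answer: K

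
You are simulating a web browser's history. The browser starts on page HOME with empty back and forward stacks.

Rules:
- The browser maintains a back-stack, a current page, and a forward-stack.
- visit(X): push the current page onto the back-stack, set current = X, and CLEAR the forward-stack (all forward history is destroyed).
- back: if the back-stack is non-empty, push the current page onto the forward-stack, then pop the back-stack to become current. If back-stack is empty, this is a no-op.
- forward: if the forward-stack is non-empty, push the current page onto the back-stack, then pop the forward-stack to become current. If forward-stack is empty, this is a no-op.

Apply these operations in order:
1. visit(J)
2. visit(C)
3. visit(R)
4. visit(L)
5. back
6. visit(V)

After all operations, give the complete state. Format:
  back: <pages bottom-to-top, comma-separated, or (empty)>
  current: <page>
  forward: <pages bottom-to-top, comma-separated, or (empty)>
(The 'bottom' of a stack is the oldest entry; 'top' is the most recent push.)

After 1 (visit(J)): cur=J back=1 fwd=0
After 2 (visit(C)): cur=C back=2 fwd=0
After 3 (visit(R)): cur=R back=3 fwd=0
After 4 (visit(L)): cur=L back=4 fwd=0
After 5 (back): cur=R back=3 fwd=1
After 6 (visit(V)): cur=V back=4 fwd=0

Answer: back: HOME,J,C,R
current: V
forward: (empty)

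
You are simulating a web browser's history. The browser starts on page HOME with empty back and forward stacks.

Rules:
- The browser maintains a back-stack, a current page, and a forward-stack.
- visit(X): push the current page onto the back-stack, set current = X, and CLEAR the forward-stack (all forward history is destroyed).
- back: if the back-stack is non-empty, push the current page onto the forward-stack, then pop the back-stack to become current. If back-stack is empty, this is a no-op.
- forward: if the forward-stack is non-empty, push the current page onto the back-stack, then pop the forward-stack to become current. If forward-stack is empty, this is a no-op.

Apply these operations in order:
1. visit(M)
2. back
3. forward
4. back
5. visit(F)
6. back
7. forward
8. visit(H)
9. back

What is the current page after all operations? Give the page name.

Answer: F

Derivation:
After 1 (visit(M)): cur=M back=1 fwd=0
After 2 (back): cur=HOME back=0 fwd=1
After 3 (forward): cur=M back=1 fwd=0
After 4 (back): cur=HOME back=0 fwd=1
After 5 (visit(F)): cur=F back=1 fwd=0
After 6 (back): cur=HOME back=0 fwd=1
After 7 (forward): cur=F back=1 fwd=0
After 8 (visit(H)): cur=H back=2 fwd=0
After 9 (back): cur=F back=1 fwd=1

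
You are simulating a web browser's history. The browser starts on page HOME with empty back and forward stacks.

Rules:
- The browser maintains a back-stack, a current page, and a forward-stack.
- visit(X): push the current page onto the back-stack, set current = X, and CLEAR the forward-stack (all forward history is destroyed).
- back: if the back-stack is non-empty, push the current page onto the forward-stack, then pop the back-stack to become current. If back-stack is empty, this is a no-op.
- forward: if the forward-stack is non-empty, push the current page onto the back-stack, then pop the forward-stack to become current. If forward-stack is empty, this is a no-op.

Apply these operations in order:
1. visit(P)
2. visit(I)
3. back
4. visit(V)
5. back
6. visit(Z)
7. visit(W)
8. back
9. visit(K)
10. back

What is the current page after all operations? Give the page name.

Answer: Z

Derivation:
After 1 (visit(P)): cur=P back=1 fwd=0
After 2 (visit(I)): cur=I back=2 fwd=0
After 3 (back): cur=P back=1 fwd=1
After 4 (visit(V)): cur=V back=2 fwd=0
After 5 (back): cur=P back=1 fwd=1
After 6 (visit(Z)): cur=Z back=2 fwd=0
After 7 (visit(W)): cur=W back=3 fwd=0
After 8 (back): cur=Z back=2 fwd=1
After 9 (visit(K)): cur=K back=3 fwd=0
After 10 (back): cur=Z back=2 fwd=1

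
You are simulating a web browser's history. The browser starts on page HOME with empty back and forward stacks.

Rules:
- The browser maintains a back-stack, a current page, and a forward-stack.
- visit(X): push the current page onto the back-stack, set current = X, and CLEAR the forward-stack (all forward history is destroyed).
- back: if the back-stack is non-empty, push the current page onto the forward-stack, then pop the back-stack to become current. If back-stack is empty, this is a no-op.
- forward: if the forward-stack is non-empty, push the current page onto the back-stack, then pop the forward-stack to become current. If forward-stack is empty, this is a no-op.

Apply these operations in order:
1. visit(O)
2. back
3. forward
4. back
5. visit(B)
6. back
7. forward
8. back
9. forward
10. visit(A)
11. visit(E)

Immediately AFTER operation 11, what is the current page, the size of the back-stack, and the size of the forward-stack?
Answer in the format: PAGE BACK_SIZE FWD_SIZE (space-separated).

After 1 (visit(O)): cur=O back=1 fwd=0
After 2 (back): cur=HOME back=0 fwd=1
After 3 (forward): cur=O back=1 fwd=0
After 4 (back): cur=HOME back=0 fwd=1
After 5 (visit(B)): cur=B back=1 fwd=0
After 6 (back): cur=HOME back=0 fwd=1
After 7 (forward): cur=B back=1 fwd=0
After 8 (back): cur=HOME back=0 fwd=1
After 9 (forward): cur=B back=1 fwd=0
After 10 (visit(A)): cur=A back=2 fwd=0
After 11 (visit(E)): cur=E back=3 fwd=0

E 3 0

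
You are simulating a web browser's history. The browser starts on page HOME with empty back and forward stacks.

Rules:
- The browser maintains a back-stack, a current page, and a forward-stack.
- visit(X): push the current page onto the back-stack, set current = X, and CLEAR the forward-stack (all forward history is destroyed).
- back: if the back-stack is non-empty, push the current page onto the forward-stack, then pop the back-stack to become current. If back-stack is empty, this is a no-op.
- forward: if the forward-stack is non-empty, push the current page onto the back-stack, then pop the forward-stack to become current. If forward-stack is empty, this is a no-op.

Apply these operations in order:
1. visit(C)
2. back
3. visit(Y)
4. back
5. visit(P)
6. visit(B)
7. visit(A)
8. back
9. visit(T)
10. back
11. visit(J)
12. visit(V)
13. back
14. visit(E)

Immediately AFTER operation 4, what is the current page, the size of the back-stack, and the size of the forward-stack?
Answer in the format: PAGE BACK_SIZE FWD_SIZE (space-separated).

After 1 (visit(C)): cur=C back=1 fwd=0
After 2 (back): cur=HOME back=0 fwd=1
After 3 (visit(Y)): cur=Y back=1 fwd=0
After 4 (back): cur=HOME back=0 fwd=1

HOME 0 1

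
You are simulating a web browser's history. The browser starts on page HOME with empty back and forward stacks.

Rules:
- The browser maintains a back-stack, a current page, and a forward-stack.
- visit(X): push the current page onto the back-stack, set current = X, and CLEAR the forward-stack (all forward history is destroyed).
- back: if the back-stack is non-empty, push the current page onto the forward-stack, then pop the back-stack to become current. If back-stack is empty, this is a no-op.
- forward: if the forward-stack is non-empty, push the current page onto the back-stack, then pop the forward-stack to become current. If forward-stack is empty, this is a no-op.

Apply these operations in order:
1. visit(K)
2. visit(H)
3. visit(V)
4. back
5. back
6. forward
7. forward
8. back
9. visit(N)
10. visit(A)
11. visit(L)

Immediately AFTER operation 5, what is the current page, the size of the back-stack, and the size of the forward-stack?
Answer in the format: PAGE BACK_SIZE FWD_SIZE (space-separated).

After 1 (visit(K)): cur=K back=1 fwd=0
After 2 (visit(H)): cur=H back=2 fwd=0
After 3 (visit(V)): cur=V back=3 fwd=0
After 4 (back): cur=H back=2 fwd=1
After 5 (back): cur=K back=1 fwd=2

K 1 2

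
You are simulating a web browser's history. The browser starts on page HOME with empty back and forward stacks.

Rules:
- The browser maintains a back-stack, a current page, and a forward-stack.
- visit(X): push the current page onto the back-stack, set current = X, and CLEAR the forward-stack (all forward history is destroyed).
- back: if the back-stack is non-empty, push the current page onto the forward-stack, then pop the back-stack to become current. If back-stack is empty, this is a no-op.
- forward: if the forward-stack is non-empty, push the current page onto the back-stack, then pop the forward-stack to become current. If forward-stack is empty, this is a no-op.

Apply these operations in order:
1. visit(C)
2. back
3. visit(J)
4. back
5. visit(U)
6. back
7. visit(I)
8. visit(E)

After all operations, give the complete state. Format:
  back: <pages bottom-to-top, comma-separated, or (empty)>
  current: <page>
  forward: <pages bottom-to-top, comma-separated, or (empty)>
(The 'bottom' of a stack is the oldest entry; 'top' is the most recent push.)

Answer: back: HOME,I
current: E
forward: (empty)

Derivation:
After 1 (visit(C)): cur=C back=1 fwd=0
After 2 (back): cur=HOME back=0 fwd=1
After 3 (visit(J)): cur=J back=1 fwd=0
After 4 (back): cur=HOME back=0 fwd=1
After 5 (visit(U)): cur=U back=1 fwd=0
After 6 (back): cur=HOME back=0 fwd=1
After 7 (visit(I)): cur=I back=1 fwd=0
After 8 (visit(E)): cur=E back=2 fwd=0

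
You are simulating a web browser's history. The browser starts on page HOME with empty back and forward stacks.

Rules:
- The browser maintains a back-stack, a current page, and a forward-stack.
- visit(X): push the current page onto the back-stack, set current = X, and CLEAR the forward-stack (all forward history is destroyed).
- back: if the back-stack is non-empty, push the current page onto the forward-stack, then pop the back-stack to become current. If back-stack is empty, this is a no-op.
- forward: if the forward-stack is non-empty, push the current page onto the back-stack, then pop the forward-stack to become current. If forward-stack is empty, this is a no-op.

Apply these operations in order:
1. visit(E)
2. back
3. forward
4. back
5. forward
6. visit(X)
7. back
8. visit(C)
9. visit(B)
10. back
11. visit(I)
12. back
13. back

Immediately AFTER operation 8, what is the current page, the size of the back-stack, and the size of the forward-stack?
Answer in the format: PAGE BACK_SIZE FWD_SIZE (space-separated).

After 1 (visit(E)): cur=E back=1 fwd=0
After 2 (back): cur=HOME back=0 fwd=1
After 3 (forward): cur=E back=1 fwd=0
After 4 (back): cur=HOME back=0 fwd=1
After 5 (forward): cur=E back=1 fwd=0
After 6 (visit(X)): cur=X back=2 fwd=0
After 7 (back): cur=E back=1 fwd=1
After 8 (visit(C)): cur=C back=2 fwd=0

C 2 0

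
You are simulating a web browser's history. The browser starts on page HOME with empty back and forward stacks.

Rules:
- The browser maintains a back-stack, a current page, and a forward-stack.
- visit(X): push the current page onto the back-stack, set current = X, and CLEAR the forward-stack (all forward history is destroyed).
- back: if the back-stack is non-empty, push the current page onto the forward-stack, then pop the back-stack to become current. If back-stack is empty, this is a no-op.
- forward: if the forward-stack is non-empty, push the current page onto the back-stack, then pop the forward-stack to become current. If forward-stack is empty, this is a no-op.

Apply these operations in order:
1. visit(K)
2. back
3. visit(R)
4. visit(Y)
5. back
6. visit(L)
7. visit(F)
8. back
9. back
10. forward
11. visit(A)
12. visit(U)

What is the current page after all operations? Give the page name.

After 1 (visit(K)): cur=K back=1 fwd=0
After 2 (back): cur=HOME back=0 fwd=1
After 3 (visit(R)): cur=R back=1 fwd=0
After 4 (visit(Y)): cur=Y back=2 fwd=0
After 5 (back): cur=R back=1 fwd=1
After 6 (visit(L)): cur=L back=2 fwd=0
After 7 (visit(F)): cur=F back=3 fwd=0
After 8 (back): cur=L back=2 fwd=1
After 9 (back): cur=R back=1 fwd=2
After 10 (forward): cur=L back=2 fwd=1
After 11 (visit(A)): cur=A back=3 fwd=0
After 12 (visit(U)): cur=U back=4 fwd=0

Answer: U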